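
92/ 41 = 2.24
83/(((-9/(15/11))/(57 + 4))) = -25315/33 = -767.12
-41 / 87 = -0.47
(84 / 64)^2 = 441 / 256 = 1.72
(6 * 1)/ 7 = 6/ 7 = 0.86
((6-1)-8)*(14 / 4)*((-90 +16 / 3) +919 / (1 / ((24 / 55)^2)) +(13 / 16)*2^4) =-6563599 / 6050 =-1084.89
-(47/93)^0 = -1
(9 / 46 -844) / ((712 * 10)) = -7763 / 65504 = -0.12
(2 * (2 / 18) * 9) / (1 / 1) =2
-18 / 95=-0.19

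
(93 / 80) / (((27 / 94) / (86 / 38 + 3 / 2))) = 208351 / 13680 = 15.23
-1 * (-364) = 364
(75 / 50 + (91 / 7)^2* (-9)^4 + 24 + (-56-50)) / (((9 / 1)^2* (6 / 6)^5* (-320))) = -2217457 / 51840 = -42.78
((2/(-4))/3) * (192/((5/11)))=-352/5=-70.40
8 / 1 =8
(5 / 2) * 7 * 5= 175 / 2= 87.50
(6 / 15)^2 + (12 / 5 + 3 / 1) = 139 / 25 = 5.56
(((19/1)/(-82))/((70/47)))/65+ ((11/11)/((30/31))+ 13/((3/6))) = 30255731/1119300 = 27.03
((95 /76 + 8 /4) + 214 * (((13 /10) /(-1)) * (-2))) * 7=78351 /20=3917.55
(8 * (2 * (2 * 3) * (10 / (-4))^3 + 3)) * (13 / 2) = -9594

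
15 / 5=3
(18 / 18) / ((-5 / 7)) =-7 / 5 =-1.40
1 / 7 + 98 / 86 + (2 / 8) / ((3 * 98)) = 64891 / 50568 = 1.28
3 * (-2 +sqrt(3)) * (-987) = 5922 - 2961 * sqrt(3) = 793.40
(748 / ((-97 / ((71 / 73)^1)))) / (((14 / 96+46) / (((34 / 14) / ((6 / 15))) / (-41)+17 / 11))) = -1022338656 / 4501427105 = -0.23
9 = 9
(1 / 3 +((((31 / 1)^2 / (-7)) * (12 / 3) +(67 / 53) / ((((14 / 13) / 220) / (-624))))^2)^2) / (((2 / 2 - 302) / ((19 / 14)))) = -738186886991396563041405743412931 / 239503257385602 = -3082158025946637810.94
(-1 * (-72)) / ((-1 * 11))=-72 / 11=-6.55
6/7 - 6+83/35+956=33363/35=953.23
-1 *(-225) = 225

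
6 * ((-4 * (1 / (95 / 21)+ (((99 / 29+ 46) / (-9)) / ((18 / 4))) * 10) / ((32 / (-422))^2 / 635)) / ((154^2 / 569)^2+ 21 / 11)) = 53832566075192138047 / 2948613876760608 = 18256.91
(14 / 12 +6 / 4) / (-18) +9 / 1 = 239 / 27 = 8.85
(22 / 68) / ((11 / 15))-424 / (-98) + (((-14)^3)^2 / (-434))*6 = -5375842471 / 51646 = -104090.20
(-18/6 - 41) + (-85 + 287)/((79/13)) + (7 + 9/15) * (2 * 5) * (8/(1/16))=767662/79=9717.24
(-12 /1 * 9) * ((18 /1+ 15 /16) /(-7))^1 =8181 /28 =292.18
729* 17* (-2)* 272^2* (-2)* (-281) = -1030577292288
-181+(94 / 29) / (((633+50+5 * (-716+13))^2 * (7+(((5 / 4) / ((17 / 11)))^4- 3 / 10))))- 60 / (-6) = -118389249132237061 / 692334790476561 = -171.00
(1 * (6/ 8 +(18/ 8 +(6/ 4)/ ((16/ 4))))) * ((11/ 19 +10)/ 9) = 603/ 152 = 3.97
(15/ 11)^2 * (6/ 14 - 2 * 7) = -21375/ 847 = -25.24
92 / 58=46 / 29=1.59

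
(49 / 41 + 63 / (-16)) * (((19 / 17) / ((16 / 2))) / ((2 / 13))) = -444353 / 178432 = -2.49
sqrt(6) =2.45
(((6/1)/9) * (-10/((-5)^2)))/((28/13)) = -13/105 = -0.12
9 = 9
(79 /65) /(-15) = -0.08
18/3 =6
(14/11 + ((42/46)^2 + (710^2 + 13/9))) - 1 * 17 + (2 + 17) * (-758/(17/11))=440495066239/890307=494767.61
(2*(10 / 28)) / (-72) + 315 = 158755 / 504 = 314.99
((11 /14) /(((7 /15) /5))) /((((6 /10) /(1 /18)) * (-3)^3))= -0.03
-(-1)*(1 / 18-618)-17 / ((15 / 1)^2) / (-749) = -69426047 / 112350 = -617.94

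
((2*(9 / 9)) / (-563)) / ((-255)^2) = -2 / 36609075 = -0.00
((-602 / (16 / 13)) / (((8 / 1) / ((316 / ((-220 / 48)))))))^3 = 797580599795047341 / 10648000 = 74904263692.25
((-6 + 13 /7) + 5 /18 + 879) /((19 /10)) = 551335 /1197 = 460.60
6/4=1.50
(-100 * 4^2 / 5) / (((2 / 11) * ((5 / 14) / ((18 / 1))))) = -88704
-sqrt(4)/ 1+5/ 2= 1/ 2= 0.50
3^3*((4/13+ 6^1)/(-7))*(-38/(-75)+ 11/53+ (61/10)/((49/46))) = -156.70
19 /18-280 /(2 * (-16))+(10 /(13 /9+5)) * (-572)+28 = -887171 /1044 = -849.78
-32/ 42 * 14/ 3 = -32/ 9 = -3.56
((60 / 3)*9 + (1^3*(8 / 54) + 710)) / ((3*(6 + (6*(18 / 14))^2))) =588833 / 130005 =4.53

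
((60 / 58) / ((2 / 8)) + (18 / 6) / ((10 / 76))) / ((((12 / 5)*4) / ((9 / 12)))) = 2.10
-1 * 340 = -340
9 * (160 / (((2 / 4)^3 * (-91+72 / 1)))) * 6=-69120 / 19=-3637.89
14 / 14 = 1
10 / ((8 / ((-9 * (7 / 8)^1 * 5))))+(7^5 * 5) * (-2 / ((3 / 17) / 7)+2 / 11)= -6651546.79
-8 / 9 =-0.89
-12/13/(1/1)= -12/13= -0.92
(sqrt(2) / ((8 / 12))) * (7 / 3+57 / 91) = 404 * sqrt(2) / 91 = 6.28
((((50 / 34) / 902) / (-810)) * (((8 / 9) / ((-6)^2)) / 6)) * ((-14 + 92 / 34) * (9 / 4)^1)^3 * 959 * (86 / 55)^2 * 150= 217889710080 / 4557824491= 47.81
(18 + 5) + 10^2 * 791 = 79123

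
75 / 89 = 0.84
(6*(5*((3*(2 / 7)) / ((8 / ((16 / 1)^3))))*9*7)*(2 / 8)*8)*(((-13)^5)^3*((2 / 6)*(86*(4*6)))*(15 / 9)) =-97364904819686389968076800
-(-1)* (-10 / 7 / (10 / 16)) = -16 / 7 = -2.29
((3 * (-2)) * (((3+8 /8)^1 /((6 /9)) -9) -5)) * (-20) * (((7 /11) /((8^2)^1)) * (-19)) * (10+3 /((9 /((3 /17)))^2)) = 5766215 /3179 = 1813.85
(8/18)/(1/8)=32/9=3.56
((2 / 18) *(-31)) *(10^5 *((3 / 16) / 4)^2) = -756.84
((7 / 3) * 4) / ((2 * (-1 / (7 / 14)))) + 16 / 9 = -5 / 9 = -0.56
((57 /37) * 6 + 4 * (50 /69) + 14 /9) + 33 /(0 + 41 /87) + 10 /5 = 26918255 /314019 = 85.72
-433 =-433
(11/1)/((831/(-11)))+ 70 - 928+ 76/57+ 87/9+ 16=-690682/831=-831.15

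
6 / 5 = 1.20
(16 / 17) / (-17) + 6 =1718 / 289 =5.94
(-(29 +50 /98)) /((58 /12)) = -8676 /1421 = -6.11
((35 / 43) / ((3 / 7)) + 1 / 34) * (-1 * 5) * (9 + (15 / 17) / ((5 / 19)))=-1480325 / 12427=-119.12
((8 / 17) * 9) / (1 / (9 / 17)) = 648 / 289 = 2.24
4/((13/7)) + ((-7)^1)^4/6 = 31381/78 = 402.32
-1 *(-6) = 6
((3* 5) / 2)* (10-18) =-60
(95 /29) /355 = 19 /2059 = 0.01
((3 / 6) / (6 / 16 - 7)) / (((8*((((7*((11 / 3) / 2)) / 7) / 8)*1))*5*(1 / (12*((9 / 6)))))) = -432 / 2915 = -0.15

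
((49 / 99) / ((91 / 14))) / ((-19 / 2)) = -0.01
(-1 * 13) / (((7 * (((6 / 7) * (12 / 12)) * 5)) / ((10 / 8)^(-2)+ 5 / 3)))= -2249 / 2250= -1.00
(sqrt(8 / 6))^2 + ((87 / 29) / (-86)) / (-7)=2417 / 1806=1.34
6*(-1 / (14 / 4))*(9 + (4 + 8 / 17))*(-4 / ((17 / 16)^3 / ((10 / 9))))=150077440 / 1753941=85.57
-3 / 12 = -1 / 4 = -0.25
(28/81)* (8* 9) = 224/9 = 24.89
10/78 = 5/39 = 0.13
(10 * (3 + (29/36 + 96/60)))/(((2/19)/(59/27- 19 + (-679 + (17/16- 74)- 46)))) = -6506924851/15552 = -418397.95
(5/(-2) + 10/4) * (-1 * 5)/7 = 0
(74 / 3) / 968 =37 / 1452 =0.03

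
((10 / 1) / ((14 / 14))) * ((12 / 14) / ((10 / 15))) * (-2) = -180 / 7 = -25.71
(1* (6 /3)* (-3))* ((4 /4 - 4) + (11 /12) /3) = 97 /6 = 16.17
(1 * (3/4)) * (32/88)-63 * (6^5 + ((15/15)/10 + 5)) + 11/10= -26961436/55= -490207.93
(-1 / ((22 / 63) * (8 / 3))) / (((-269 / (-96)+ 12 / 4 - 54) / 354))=57348 / 7271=7.89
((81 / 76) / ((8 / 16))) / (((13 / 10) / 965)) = 390825 / 247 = 1582.29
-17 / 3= -5.67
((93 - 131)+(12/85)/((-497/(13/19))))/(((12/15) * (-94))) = 15250523/30179828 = 0.51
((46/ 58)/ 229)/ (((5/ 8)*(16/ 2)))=23/ 33205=0.00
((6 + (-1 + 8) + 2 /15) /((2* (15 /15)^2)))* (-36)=-236.40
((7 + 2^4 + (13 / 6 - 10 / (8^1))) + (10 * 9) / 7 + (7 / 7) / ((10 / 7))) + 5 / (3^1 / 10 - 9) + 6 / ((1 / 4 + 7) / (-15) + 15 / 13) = 292054813 / 6370140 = 45.85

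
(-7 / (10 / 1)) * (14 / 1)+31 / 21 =-874 / 105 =-8.32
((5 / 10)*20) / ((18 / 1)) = 5 / 9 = 0.56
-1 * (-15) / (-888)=-5 / 296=-0.02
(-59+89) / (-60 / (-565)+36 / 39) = 7345 / 252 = 29.15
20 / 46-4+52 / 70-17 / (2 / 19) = -164.32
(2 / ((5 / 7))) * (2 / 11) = 28 / 55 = 0.51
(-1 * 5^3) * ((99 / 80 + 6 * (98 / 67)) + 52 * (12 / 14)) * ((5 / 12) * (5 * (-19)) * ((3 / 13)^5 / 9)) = 218883313125 / 11144730688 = 19.64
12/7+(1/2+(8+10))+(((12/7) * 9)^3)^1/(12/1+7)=2782897/13034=213.51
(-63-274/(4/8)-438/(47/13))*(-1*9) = 6589.34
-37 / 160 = -0.23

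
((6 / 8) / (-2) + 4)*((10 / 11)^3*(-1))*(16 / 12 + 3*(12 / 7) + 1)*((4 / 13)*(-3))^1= 2276500 / 121121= 18.80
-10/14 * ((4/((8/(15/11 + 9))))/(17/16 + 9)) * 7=-4560/1771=-2.57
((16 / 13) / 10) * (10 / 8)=2 / 13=0.15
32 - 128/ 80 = 152/ 5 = 30.40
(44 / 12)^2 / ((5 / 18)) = 242 / 5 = 48.40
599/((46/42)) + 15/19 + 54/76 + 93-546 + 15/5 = 4527/46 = 98.41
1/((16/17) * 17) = 1/16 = 0.06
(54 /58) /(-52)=-27 /1508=-0.02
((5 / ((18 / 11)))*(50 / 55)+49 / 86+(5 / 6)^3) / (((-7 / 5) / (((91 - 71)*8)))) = -3646700 / 8127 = -448.71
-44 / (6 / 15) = -110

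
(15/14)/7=15/98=0.15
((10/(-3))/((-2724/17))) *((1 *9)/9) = 85/4086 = 0.02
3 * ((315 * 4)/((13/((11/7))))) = 5940/13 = 456.92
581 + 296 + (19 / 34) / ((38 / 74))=29855 / 34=878.09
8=8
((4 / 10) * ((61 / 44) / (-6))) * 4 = -61 / 165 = -0.37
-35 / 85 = -7 / 17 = -0.41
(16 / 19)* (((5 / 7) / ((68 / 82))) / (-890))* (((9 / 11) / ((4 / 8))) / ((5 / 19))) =-0.01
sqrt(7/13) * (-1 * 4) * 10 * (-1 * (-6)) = -240 * sqrt(91)/13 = -176.11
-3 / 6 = -1 / 2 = -0.50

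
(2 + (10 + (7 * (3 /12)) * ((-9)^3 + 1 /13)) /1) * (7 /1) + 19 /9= -1034654 /117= -8843.20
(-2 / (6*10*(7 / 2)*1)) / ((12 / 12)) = -1 / 105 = -0.01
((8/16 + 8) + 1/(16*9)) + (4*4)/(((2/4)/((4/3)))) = 51.17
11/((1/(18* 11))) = 2178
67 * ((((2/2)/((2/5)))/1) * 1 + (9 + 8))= 2613/2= 1306.50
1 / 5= 0.20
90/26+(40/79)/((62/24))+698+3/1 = 704.66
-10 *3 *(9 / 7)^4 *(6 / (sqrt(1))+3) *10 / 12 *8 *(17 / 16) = -25095825 / 4802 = -5226.12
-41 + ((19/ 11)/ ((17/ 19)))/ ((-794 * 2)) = -12175557/ 296956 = -41.00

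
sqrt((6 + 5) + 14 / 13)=sqrt(2041) / 13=3.48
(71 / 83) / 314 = 71 / 26062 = 0.00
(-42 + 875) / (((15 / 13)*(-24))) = -10829 / 360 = -30.08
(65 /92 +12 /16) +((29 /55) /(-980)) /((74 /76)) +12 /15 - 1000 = -11441355294 /11467225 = -997.74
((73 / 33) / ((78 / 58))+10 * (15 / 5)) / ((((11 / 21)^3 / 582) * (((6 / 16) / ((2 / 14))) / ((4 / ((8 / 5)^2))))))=14518157325 / 190333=76277.67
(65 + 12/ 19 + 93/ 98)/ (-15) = -123973/ 27930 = -4.44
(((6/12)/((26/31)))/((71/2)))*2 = 31/923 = 0.03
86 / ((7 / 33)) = 2838 / 7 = 405.43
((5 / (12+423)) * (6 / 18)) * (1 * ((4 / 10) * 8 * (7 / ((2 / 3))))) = 56 / 435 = 0.13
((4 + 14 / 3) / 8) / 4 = 13 / 48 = 0.27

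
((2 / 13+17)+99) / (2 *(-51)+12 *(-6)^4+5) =302 / 40183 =0.01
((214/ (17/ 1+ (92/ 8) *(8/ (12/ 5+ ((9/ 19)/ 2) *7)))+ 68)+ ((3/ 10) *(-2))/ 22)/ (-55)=-1.33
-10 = -10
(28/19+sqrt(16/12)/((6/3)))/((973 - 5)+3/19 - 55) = 19 * sqrt(3)/52050+14/8675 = 0.00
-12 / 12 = -1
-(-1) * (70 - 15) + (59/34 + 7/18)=8740/153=57.12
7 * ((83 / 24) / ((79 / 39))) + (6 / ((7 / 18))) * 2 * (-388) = -52913785 / 4424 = -11960.62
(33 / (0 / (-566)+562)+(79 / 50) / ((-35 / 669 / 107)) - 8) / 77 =-796488071 / 18932375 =-42.07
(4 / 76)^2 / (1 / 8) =8 / 361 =0.02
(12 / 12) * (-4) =-4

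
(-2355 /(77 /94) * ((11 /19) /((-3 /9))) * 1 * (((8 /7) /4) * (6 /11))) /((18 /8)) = 345.86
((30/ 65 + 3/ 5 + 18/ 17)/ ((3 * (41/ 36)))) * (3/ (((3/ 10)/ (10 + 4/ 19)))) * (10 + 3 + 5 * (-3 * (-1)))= 305452224/ 172159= 1774.24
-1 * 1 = -1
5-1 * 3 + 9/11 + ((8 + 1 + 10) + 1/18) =21.87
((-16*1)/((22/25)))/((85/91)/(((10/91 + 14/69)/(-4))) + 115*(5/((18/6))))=-29460/291203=-0.10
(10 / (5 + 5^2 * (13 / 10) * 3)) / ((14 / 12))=24 / 287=0.08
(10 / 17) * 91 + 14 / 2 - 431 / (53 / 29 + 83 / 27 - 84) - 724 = -692816545 / 1052878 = -658.02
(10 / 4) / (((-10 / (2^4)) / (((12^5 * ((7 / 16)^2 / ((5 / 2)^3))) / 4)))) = -381024 / 125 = -3048.19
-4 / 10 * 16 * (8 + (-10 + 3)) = -32 / 5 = -6.40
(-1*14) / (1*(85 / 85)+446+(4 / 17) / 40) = -2380 / 75991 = -0.03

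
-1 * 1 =-1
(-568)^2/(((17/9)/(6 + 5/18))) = 18228256/17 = 1072250.35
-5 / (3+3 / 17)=-85 / 54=-1.57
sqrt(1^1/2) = sqrt(2)/2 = 0.71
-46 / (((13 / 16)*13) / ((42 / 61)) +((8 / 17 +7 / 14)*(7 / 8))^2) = -71468544 / 24954989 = -2.86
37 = 37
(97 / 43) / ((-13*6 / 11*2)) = -1067 / 6708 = -0.16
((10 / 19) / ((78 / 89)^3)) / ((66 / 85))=299611825 / 297544104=1.01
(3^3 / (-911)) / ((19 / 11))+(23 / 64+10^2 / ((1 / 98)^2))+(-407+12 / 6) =1063459800219 / 1107776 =959995.34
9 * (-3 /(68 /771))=-20817 /68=-306.13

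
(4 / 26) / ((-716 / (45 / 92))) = -45 / 428168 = -0.00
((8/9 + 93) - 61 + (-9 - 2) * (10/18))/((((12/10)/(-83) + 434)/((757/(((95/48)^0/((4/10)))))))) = 15142271/810468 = 18.68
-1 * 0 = 0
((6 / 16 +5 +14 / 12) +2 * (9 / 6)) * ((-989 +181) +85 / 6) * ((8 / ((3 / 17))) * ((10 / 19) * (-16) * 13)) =19284053360 / 513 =37590747.29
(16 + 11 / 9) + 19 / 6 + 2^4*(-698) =-200657 / 18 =-11147.61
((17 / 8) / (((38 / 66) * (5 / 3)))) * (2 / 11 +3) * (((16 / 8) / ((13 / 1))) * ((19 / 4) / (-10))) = -0.51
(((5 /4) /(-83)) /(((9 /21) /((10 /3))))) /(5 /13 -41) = 2275 /788832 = 0.00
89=89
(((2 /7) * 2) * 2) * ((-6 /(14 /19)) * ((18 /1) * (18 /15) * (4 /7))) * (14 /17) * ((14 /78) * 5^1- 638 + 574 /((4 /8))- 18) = -2524518144 /54145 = -46625.14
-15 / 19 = -0.79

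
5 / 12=0.42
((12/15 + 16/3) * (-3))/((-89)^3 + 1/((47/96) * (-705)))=0.00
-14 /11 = -1.27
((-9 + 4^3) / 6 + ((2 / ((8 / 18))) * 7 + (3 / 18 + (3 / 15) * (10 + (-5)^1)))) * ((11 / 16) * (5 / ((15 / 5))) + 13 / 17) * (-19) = -7434871 / 4896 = -1518.56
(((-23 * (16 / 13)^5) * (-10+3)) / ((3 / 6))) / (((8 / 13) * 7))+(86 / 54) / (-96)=15626748581 / 74030112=211.09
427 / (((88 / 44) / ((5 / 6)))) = 2135 / 12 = 177.92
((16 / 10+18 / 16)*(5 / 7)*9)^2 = 962361 / 3136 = 306.88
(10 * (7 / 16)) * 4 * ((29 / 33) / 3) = 1015 / 198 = 5.13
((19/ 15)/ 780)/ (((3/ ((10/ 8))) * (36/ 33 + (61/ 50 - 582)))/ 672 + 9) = 4180/ 17837001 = 0.00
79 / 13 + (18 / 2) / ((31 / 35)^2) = 219244 / 12493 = 17.55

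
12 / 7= 1.71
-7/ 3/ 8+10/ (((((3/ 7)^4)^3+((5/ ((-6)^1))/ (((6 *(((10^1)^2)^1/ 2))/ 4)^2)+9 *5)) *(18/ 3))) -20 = -2043747569545216613/ 100902737597839176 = -20.25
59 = 59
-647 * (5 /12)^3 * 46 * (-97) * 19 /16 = 247989.76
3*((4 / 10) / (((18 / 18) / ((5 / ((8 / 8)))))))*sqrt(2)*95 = 570*sqrt(2) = 806.10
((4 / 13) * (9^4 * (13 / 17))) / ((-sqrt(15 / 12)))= -52488 * sqrt(5) / 85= -1380.79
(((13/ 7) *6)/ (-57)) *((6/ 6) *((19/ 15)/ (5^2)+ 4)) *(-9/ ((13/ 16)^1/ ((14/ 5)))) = 24.56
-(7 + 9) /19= -16 /19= -0.84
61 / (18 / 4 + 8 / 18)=1098 / 89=12.34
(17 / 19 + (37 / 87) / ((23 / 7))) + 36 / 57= 62950 / 38019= 1.66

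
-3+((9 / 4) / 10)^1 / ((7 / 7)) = -111 / 40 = -2.78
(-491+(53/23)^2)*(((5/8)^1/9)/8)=-4.22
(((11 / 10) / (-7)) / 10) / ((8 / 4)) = -11 / 1400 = -0.01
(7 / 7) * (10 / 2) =5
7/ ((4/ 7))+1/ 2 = 51/ 4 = 12.75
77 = 77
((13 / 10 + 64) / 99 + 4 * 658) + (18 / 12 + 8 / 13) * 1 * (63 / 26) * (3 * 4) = 450761327 / 167310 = 2694.17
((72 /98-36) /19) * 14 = -3456 /133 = -25.98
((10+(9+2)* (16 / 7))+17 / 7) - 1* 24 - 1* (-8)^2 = -353 / 7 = -50.43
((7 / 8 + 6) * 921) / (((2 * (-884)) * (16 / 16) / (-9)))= 455895 / 14144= 32.23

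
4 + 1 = 5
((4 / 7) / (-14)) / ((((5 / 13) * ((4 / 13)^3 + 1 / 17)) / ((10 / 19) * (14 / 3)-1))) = -80599142 / 45875025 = -1.76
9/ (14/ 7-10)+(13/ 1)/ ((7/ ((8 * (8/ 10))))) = 3013/ 280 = 10.76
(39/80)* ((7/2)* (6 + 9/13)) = 11.42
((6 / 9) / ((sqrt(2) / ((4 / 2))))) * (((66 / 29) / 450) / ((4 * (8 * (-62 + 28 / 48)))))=-sqrt(2) / 582900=-0.00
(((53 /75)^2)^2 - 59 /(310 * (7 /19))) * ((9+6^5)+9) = -1588832607643 /762890625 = -2082.65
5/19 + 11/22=29/38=0.76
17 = 17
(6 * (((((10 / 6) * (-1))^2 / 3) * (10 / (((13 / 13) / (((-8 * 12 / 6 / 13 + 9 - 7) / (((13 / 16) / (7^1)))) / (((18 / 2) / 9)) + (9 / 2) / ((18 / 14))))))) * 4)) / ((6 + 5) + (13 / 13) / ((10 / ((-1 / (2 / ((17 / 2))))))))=45640000 / 214461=212.81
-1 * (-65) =65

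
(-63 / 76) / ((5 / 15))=-189 / 76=-2.49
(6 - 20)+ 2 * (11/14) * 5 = -43/7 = -6.14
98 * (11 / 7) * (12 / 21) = 88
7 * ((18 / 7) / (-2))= -9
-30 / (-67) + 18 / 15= 552 / 335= 1.65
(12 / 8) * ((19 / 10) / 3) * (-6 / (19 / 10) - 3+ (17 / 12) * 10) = 913 / 120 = 7.61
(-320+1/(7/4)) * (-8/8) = 2236/7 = 319.43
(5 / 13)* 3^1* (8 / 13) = 120 / 169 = 0.71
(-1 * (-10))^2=100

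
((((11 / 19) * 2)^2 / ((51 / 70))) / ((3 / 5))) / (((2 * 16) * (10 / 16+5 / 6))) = 1210 / 18411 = 0.07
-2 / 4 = -1 / 2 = -0.50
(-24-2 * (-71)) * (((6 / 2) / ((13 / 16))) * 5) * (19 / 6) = 89680 / 13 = 6898.46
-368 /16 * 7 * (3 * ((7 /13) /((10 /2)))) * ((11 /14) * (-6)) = 15939 /65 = 245.22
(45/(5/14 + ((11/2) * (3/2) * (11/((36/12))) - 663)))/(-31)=1260/548917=0.00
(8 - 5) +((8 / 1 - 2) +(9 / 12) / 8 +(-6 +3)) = 195 / 32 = 6.09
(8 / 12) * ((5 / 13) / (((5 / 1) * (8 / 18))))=3 / 26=0.12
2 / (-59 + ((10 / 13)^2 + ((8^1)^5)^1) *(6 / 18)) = 338 / 1835993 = 0.00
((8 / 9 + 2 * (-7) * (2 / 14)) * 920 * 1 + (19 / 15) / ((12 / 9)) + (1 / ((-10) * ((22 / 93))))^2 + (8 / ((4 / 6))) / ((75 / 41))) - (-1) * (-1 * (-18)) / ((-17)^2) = -1014.47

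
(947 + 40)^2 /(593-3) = 974169 /590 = 1651.13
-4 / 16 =-0.25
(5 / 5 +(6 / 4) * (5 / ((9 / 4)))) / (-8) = -13 / 24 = -0.54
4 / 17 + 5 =89 / 17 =5.24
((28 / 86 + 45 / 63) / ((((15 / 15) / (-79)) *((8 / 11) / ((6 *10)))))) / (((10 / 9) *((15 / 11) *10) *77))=-2447973 / 421400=-5.81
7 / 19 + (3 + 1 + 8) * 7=1603 / 19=84.37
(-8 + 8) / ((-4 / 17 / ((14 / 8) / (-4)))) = 0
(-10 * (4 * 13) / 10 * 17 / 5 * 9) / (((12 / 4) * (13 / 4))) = -816 / 5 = -163.20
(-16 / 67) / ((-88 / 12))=24 / 737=0.03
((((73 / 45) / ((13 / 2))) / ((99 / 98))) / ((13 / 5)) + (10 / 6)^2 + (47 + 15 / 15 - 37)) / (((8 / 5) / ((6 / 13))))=2611190 / 652509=4.00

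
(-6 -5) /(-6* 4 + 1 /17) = 0.46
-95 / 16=-5.94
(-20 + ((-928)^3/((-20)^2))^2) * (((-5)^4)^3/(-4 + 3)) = -974558529121517187500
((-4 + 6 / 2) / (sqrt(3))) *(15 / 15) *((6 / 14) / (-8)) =sqrt(3) / 56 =0.03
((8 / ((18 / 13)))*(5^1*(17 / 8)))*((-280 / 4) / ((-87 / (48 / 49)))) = 88400 / 1827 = 48.39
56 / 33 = 1.70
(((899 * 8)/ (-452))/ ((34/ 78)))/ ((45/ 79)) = -1846546/ 28815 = -64.08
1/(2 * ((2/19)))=19/4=4.75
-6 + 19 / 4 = -5 / 4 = -1.25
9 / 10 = 0.90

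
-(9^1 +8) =-17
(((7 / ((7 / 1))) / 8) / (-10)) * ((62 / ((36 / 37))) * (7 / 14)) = -1147 / 2880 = -0.40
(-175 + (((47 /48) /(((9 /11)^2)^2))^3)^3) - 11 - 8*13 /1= 845.31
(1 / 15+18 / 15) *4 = 76 / 15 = 5.07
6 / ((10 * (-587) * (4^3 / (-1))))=3 / 187840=0.00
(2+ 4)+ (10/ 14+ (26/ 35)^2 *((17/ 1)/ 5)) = 52617/ 6125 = 8.59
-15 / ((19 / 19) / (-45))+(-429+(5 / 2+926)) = 2349 / 2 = 1174.50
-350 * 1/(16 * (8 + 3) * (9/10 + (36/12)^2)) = -875/4356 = -0.20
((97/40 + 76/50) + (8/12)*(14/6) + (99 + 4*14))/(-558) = -288901/1004400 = -0.29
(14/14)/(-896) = -1/896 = -0.00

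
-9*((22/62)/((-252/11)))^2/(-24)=14641/162739584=0.00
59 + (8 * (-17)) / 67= 3817 / 67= 56.97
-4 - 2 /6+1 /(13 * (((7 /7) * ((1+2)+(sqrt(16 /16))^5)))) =-673 /156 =-4.31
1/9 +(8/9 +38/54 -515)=-13859/27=-513.30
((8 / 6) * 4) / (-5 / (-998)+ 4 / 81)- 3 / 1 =417945 / 4397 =95.05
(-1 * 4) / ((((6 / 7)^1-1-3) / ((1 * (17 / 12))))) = 1.80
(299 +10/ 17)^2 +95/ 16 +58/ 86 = 17847105173/ 198832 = 89759.72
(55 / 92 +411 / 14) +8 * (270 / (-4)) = -328469 / 644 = -510.05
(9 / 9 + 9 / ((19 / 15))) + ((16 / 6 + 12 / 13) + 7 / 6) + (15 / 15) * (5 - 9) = 8.86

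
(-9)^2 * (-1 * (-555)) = 44955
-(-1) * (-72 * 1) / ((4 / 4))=-72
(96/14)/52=12/91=0.13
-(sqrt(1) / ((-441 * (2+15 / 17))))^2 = -289 / 466948881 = -0.00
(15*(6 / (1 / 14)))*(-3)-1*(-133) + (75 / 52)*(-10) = -95197 / 26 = -3661.42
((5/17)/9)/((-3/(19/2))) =-95/918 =-0.10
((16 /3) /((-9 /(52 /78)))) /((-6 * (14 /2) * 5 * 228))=4 /484785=0.00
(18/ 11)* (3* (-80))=-392.73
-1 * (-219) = 219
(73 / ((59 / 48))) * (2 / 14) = 8.48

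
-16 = -16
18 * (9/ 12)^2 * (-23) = -1863/ 8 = -232.88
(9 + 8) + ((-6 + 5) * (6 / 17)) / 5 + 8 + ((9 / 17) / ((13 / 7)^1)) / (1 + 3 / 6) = 27757 / 1105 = 25.12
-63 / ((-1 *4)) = 63 / 4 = 15.75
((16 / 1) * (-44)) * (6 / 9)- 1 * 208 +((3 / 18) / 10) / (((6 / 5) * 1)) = -48767 / 72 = -677.32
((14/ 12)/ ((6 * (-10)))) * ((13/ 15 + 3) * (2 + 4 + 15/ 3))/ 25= -2233/ 67500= -0.03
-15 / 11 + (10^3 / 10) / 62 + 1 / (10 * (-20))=16659 / 68200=0.24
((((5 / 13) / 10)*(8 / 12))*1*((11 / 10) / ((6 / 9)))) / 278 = 11 / 72280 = 0.00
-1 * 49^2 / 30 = -2401 / 30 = -80.03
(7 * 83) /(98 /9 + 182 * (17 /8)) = 2988 /2045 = 1.46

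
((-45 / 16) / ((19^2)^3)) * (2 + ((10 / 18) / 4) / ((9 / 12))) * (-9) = 885 / 752734096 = 0.00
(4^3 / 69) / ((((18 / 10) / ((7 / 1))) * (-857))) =-2240 / 532197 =-0.00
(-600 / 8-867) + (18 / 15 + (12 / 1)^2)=-3984 / 5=-796.80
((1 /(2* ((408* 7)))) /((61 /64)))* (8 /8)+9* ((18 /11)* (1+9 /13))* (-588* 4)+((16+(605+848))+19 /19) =-57149.08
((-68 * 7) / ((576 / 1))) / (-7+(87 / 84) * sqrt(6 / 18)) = 24157 * sqrt(3) / 4118652+40817 / 343221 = 0.13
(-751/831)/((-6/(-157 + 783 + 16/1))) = 80357/831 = 96.70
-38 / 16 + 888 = 885.62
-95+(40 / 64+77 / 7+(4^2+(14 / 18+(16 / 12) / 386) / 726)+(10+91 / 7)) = -44.37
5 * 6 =30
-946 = -946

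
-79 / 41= -1.93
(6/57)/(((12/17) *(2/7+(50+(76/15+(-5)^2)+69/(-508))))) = 151130/81296269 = 0.00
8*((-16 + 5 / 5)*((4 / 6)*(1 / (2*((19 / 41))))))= -1640 / 19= -86.32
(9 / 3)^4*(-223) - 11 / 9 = -18064.22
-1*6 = -6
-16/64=-1/4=-0.25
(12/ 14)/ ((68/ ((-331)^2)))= 328683/ 238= 1381.02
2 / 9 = 0.22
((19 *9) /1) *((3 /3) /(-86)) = -171 /86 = -1.99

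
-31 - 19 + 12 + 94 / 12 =-181 / 6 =-30.17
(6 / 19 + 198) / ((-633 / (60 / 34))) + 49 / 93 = -164743 / 6338229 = -0.03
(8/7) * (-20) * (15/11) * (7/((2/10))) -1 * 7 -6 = -12143/11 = -1103.91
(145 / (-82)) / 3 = -145 / 246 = -0.59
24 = 24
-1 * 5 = -5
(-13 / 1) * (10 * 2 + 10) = -390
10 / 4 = 5 / 2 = 2.50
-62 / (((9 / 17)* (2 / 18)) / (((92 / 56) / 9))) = -12121 / 63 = -192.40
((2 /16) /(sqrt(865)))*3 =3*sqrt(865) /6920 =0.01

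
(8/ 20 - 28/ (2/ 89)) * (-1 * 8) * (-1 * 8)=-398592/ 5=-79718.40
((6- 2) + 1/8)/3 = 11/8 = 1.38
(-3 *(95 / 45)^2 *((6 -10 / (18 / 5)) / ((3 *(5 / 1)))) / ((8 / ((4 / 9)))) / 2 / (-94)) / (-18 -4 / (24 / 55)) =-10469 / 335092140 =-0.00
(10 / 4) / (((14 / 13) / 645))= 41925 / 28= 1497.32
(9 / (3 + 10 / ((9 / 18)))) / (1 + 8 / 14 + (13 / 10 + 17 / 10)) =63 / 736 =0.09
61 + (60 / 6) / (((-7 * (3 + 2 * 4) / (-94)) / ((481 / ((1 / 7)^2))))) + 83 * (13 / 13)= 3166564 / 11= 287869.45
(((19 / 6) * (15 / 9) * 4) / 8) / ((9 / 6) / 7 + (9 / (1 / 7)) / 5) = 3325 / 16146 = 0.21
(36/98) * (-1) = -18/49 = -0.37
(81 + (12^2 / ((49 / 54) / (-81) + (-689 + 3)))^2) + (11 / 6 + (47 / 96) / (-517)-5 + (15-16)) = 22149466055735607 / 288117708024608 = 76.88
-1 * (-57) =57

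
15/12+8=37/4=9.25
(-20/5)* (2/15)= -8/15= -0.53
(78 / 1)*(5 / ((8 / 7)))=341.25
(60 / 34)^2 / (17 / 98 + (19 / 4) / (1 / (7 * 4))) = 88200 / 3771739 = 0.02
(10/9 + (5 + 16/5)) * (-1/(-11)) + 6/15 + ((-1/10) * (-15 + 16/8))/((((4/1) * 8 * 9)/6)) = 1.27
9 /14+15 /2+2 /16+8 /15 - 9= -167 /840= -0.20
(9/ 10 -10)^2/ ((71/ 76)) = 157339/ 1775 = 88.64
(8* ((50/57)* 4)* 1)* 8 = 12800/57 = 224.56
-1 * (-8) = 8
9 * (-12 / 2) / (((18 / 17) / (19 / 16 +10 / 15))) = -1513 / 16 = -94.56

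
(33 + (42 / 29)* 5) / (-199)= -1167 / 5771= -0.20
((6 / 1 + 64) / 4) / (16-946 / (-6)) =105 / 1042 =0.10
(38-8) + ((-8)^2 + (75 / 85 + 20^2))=8413 / 17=494.88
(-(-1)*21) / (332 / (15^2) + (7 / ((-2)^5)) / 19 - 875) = -2872800 / 119499719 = -0.02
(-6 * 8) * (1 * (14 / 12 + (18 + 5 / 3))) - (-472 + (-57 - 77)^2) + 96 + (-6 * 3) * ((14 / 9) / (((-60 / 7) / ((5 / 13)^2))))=-9322471 / 507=-18387.52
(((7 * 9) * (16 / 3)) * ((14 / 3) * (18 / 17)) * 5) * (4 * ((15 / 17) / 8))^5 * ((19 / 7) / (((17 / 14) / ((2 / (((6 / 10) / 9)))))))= 3817681875000 / 410338673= 9303.73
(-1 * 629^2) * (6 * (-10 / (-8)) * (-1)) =5934615 / 2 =2967307.50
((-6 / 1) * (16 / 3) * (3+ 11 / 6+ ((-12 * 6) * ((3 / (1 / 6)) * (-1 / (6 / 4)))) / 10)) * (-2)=87584 / 15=5838.93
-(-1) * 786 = 786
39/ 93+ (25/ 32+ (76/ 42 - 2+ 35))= 36.01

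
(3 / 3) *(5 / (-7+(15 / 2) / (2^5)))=-320 / 433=-0.74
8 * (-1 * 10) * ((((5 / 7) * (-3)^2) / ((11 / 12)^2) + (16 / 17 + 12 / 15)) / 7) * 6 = -64910976 / 100793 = -644.00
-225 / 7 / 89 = -0.36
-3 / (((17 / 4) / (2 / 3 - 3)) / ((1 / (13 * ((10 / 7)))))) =98 / 1105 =0.09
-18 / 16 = -9 / 8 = -1.12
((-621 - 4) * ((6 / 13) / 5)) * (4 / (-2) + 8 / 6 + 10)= -7000 / 13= -538.46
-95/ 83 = -1.14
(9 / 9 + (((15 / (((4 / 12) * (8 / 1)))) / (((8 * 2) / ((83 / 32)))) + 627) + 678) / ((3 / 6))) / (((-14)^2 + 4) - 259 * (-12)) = 5351063 / 6774784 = 0.79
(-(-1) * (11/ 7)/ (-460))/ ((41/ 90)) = -99/ 13202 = -0.01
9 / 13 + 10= 139 / 13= 10.69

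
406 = 406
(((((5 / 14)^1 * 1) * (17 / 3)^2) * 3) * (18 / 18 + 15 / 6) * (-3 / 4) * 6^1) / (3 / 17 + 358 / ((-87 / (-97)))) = -1.36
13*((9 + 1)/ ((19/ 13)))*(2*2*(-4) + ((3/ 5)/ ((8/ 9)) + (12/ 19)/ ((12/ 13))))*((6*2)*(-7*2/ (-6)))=-36463.27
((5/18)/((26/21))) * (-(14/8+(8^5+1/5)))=-4587793/624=-7352.23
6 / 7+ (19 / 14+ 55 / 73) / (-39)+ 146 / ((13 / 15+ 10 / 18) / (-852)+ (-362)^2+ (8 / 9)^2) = 5032328456066 / 6258026345389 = 0.80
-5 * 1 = -5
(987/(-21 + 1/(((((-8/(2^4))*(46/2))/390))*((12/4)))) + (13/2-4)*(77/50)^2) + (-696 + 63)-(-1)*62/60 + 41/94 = -68740730573/104763000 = -656.15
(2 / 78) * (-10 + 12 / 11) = -98 / 429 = -0.23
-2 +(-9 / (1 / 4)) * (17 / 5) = -622 / 5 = -124.40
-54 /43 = -1.26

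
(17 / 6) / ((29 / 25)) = 425 / 174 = 2.44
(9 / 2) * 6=27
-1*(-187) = 187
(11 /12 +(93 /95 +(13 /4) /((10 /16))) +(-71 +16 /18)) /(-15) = 215513 /51300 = 4.20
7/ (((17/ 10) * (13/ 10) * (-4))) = -175/ 221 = -0.79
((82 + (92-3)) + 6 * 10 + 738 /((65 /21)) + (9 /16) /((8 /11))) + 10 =3995299 /8320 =480.20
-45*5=-225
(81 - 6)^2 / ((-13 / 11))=-61875 / 13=-4759.62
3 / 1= 3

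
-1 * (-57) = 57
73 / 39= 1.87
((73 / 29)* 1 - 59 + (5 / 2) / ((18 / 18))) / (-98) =3131 / 5684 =0.55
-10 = -10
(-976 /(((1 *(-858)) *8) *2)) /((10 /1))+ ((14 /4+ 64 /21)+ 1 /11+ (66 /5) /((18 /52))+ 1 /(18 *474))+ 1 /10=44.88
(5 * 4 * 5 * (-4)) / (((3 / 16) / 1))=-6400 / 3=-2133.33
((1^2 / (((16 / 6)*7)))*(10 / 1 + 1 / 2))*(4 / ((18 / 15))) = 15 / 8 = 1.88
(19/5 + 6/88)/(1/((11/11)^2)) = 851/220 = 3.87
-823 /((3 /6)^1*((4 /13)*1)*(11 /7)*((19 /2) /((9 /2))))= -674037 /418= -1612.53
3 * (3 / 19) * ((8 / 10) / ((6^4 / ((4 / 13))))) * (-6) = -2 / 3705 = -0.00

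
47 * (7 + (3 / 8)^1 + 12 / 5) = 18377 / 40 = 459.42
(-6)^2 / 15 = 12 / 5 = 2.40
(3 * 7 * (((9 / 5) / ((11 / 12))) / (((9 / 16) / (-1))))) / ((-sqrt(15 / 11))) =1344 * sqrt(165) / 275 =62.78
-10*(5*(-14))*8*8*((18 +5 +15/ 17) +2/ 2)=18950400/ 17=1114729.41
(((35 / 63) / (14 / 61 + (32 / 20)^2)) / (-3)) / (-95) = 0.00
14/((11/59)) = 826/11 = 75.09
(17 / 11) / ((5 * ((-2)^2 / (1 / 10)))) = 17 / 2200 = 0.01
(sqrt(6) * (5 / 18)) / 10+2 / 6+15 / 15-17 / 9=-5 / 9+sqrt(6) / 36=-0.49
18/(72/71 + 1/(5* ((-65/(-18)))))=23075/1371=16.83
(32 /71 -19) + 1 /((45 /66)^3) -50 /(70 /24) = -54577069 /1677375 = -32.54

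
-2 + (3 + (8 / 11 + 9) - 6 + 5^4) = 6927 / 11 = 629.73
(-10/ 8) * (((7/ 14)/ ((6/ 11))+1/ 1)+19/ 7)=-1945/ 336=-5.79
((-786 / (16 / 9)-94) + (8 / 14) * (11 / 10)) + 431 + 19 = -23939 / 280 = -85.50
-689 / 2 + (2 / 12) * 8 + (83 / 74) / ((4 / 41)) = -294523 / 888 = -331.67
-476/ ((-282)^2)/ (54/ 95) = -0.01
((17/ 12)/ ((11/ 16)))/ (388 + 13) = 68/ 13233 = 0.01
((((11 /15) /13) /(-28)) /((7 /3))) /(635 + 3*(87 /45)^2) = -15 /11226488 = -0.00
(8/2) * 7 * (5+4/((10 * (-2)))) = 672/5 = 134.40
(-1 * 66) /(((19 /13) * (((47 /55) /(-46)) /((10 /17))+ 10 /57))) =-65122200 /207457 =-313.91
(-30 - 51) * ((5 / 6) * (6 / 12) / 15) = -9 / 4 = -2.25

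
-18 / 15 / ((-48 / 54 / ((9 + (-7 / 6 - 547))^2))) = 6279135 / 16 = 392445.94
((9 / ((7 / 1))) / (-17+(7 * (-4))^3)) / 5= -1 / 85435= -0.00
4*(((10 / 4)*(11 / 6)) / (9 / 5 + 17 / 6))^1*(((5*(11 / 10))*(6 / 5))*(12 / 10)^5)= 5645376 / 86875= 64.98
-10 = -10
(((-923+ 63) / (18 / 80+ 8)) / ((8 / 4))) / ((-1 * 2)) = 8600 / 329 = 26.14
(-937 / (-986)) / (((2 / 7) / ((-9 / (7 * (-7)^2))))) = -8433 / 96628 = -0.09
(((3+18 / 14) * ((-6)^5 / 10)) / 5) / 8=-2916 / 35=-83.31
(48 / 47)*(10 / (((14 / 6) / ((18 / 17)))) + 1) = 31632 / 5593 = 5.66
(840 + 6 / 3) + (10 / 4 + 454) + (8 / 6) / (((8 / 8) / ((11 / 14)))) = 54581 / 42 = 1299.55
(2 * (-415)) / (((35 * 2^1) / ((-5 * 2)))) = 830 / 7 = 118.57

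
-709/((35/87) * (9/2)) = -41122/105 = -391.64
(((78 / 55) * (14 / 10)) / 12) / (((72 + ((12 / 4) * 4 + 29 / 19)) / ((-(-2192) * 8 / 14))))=83296 / 34375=2.42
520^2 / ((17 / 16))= 4326400 / 17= 254494.12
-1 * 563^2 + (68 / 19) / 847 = -5100982049 / 16093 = -316969.00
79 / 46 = 1.72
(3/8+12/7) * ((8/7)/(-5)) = -0.48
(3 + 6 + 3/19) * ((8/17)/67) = 1392/21641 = 0.06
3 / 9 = 1 / 3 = 0.33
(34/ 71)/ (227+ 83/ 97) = 1649/ 784621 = 0.00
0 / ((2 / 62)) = 0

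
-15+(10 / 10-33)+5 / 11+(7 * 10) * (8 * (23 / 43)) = 119664 / 473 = 252.99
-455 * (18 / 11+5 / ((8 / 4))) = -41405 / 22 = -1882.05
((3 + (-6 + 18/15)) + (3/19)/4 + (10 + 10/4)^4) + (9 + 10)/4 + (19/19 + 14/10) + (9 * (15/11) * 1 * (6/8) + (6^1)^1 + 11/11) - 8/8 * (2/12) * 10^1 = 1225608931/50160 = 24433.99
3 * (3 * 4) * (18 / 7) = 648 / 7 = 92.57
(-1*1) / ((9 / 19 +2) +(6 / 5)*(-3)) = 95 / 107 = 0.89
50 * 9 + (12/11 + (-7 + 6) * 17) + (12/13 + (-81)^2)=1000430/143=6996.01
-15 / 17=-0.88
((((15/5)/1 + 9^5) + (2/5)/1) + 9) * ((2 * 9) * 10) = 10631052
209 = 209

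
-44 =-44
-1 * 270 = -270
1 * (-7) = -7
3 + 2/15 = 47/15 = 3.13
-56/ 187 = -0.30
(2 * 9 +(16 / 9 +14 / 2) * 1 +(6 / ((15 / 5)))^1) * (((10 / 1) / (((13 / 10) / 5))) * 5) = 5534.19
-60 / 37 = -1.62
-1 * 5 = -5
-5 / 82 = -0.06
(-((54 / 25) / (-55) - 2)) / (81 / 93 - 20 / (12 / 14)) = -260772 / 2872375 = -0.09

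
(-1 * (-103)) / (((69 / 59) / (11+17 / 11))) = 12154 / 11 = 1104.91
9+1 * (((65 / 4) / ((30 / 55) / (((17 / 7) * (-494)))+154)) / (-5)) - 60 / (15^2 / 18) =118899371 / 28452340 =4.18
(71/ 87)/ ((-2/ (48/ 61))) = -568/ 1769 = -0.32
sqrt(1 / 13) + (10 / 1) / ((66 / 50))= sqrt(13) / 13 + 250 / 33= 7.85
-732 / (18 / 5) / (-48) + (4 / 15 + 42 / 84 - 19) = -5039 / 360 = -14.00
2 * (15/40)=3/4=0.75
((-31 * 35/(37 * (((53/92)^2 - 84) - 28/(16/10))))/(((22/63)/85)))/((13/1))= 5.43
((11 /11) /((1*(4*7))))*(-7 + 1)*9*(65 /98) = -1755 /1372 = -1.28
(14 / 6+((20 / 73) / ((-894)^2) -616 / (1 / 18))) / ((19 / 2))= -323392331756 / 277135083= -1166.91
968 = 968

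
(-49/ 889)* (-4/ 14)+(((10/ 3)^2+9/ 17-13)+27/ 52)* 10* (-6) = 4246301/ 84201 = 50.43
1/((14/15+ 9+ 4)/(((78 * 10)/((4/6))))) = 17550/209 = 83.97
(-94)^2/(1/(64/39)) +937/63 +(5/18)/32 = 14514.98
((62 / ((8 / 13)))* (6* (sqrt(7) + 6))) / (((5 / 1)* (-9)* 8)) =-403 / 40- 403* sqrt(7) / 240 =-14.52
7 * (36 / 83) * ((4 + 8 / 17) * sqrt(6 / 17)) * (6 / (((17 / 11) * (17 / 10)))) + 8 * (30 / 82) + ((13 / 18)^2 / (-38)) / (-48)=70924049 / 24230016 + 12640320 * sqrt(102) / 6932243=21.34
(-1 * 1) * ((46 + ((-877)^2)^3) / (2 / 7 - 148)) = 3184898528699536145 / 1034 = 3080172658316766.10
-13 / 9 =-1.44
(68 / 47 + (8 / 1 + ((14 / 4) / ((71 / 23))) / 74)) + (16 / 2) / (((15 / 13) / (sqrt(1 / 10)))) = 52 * sqrt(10) / 75 + 4673119 / 493876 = 11.65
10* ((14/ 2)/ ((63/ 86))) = 860/ 9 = 95.56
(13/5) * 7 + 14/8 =19.95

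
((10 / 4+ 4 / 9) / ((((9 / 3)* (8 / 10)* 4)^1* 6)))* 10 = 1325 / 2592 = 0.51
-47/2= -23.50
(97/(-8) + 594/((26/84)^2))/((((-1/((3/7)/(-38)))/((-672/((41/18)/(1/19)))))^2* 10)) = 702594710208/37022762569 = 18.98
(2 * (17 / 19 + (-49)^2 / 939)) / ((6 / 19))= 61582 / 2817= 21.86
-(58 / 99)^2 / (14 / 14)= -0.34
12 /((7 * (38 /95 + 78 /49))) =105 /122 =0.86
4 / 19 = 0.21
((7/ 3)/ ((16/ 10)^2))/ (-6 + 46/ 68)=-2975/ 17376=-0.17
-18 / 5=-3.60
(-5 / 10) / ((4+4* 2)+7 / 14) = -1 / 25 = -0.04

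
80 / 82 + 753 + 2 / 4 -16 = 60555 / 82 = 738.48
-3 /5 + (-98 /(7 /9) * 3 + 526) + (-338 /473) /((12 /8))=1042423 /7095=146.92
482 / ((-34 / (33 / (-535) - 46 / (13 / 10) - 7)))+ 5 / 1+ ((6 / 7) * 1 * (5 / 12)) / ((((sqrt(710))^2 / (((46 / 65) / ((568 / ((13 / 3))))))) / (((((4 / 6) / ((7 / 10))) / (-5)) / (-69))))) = 382749184287935 / 630830356884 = 606.74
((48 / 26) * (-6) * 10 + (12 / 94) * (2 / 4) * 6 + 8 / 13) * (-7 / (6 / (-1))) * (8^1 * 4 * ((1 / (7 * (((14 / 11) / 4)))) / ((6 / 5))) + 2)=-5298530 / 2961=-1789.44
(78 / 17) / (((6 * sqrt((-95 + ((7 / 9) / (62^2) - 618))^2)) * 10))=17298 / 161283845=0.00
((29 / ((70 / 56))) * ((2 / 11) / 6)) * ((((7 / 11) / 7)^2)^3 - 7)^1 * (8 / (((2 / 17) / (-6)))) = 195637008576 / 97435855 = 2007.85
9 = 9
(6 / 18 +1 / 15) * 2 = 4 / 5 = 0.80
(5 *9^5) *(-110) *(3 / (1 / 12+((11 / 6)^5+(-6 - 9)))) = -16814005.85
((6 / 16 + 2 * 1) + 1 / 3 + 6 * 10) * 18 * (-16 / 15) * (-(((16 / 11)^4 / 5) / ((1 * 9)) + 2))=1665404104 / 658845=2527.76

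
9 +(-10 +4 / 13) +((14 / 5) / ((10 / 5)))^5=190366 / 40625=4.69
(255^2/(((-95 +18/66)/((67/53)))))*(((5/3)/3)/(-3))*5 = 133120625/165678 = 803.49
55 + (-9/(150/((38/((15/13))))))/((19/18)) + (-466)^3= -12649330359/125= -101194642.87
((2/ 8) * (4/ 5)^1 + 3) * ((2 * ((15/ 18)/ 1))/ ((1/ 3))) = 16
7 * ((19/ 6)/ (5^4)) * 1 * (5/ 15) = 133/ 11250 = 0.01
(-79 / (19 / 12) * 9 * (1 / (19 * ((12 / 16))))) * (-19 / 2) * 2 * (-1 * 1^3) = -11376 / 19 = -598.74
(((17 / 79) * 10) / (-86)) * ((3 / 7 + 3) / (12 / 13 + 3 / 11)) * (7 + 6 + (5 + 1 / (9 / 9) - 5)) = -194480 / 193629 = -1.00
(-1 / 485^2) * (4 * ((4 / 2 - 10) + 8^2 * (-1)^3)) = 288 / 235225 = 0.00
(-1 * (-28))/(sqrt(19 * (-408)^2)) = 7 * sqrt(19)/1938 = 0.02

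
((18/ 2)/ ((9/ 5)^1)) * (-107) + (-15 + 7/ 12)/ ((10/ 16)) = -8371/ 15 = -558.07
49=49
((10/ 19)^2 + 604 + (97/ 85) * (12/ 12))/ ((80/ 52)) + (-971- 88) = -665.48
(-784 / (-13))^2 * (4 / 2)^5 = 19668992 / 169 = 116384.57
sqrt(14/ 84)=0.41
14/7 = 2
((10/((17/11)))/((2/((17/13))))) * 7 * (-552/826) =-15180/767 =-19.79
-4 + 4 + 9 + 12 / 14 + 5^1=104 / 7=14.86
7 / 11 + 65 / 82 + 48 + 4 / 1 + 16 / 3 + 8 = 66.76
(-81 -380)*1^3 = -461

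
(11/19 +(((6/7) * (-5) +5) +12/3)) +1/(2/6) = 1103/133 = 8.29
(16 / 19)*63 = 1008 / 19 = 53.05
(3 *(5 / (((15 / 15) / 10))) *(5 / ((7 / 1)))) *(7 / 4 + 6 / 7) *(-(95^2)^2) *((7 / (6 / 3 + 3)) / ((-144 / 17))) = 2527005640625 / 672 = 3760425060.45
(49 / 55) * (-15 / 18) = -49 / 66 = -0.74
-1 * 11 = -11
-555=-555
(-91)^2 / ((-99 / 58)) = -480298 / 99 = -4851.49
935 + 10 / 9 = 8425 / 9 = 936.11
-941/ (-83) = 941/ 83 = 11.34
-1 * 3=-3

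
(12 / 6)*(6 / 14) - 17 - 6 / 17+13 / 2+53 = 10235 / 238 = 43.00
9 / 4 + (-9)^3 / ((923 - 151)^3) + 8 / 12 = 4025869733 / 1380298944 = 2.92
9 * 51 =459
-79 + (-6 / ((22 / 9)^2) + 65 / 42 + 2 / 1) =-194276 / 2541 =-76.46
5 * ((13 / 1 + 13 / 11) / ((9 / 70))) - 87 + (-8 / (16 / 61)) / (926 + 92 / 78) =1108514773 / 2386560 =464.48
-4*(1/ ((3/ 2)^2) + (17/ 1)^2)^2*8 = -2680898.77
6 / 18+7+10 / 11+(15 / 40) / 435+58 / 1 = 2535793 / 38280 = 66.24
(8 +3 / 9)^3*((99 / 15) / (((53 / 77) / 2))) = 5293750 / 477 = 11098.01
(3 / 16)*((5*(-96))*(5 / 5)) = -90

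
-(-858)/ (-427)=-858/ 427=-2.01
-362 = -362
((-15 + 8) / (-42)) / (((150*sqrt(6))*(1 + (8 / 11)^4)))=14641*sqrt(6) / 101179800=0.00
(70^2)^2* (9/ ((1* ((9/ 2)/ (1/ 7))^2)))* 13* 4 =101920000/ 9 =11324444.44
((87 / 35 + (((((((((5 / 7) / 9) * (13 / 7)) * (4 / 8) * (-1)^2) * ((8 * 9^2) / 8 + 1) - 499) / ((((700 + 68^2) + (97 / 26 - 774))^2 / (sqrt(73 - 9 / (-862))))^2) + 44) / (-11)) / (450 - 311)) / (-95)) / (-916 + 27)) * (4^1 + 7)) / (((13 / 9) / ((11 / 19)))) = 26374566702882084495559184848200655 / 2406596375472382362354453531070817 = 10.96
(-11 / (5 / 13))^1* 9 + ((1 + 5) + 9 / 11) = -13782 / 55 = -250.58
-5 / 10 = -0.50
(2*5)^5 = 100000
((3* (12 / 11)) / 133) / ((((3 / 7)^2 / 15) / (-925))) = -388500 / 209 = -1858.85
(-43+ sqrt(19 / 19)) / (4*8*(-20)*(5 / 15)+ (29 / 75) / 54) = 170100 / 863971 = 0.20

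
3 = 3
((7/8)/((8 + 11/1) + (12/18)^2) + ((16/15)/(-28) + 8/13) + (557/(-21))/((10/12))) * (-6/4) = 243409/5200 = 46.81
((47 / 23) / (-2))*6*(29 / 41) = -4089 / 943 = -4.34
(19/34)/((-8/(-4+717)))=-13547/272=-49.81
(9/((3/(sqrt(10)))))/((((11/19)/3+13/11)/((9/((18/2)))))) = 1881* sqrt(10)/862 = 6.90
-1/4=-0.25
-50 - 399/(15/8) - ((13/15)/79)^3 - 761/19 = -9575026963318/31616125875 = -302.85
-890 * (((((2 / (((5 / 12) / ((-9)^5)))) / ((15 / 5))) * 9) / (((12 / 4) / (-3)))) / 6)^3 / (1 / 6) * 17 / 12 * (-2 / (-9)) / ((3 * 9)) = -177216445359902684.16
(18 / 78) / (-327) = -1 / 1417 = -0.00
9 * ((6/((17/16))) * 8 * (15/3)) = 34560/17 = 2032.94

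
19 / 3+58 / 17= 497 / 51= 9.75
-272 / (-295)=0.92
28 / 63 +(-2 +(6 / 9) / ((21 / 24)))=-50 / 63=-0.79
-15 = -15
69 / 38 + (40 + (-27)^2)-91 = 25833 / 38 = 679.82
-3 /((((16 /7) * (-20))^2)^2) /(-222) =2401 /775946240000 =0.00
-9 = -9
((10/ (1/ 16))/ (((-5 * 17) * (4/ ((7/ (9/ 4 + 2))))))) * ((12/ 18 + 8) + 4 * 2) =-11200/ 867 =-12.92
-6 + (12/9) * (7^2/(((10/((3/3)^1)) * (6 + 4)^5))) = -4499951/750000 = -6.00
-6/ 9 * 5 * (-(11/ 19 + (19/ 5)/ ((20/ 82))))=5117/ 95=53.86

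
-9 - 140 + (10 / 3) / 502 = -112192 / 753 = -148.99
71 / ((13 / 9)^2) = 5751 / 169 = 34.03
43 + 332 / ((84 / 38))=4057 / 21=193.19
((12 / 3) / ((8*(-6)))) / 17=-1 / 204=-0.00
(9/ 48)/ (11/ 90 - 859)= -135/ 618392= -0.00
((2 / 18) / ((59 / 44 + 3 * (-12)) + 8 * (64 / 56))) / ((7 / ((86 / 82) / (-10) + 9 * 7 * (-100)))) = 56826946 / 14499855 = 3.92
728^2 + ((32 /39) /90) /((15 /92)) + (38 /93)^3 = 529984.12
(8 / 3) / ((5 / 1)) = 8 / 15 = 0.53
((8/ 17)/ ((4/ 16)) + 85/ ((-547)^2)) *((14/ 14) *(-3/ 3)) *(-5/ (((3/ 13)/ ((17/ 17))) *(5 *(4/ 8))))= 16.32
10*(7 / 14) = 5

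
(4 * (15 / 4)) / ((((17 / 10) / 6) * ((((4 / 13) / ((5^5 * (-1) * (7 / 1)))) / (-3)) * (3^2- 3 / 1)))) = 63984375 / 34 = 1881893.38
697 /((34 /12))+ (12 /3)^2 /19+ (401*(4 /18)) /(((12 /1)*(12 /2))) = 1527179 /6156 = 248.08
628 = 628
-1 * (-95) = 95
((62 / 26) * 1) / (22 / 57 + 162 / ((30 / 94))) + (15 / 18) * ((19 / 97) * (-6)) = -177941365 / 182562536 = -0.97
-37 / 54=-0.69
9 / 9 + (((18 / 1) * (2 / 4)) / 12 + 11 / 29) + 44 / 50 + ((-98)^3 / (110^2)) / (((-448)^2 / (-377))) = 566905237 / 179660800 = 3.16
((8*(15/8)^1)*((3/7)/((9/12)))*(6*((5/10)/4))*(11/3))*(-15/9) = -275/7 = -39.29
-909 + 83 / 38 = -34459 / 38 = -906.82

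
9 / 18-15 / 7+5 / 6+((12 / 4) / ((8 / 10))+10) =1087 / 84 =12.94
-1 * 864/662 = -432/331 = -1.31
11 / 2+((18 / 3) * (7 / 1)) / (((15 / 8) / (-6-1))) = -151.30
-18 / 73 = -0.25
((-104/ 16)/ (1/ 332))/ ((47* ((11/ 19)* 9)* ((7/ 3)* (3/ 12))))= -164008/ 10857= -15.11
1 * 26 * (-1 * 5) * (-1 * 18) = 2340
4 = 4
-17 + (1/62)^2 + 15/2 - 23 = -124929/3844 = -32.50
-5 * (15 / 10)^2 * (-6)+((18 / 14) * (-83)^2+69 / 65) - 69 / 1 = 8059731 / 910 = 8856.85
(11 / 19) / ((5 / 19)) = 11 / 5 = 2.20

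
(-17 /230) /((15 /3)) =-17 /1150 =-0.01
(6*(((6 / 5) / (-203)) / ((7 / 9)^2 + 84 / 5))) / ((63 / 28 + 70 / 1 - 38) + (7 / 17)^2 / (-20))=-1404540 / 23600608871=-0.00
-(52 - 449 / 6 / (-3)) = -1385 / 18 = -76.94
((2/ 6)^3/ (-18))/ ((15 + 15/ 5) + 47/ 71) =-71/ 643950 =-0.00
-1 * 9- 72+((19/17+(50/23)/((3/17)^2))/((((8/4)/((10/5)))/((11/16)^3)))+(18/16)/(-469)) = -391783533151/6760083456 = -57.96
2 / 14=1 / 7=0.14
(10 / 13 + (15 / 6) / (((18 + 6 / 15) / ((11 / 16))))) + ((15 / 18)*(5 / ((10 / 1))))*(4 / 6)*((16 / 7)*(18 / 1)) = 3292865 / 267904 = 12.29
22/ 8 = 11/ 4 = 2.75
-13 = -13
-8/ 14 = -4/ 7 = -0.57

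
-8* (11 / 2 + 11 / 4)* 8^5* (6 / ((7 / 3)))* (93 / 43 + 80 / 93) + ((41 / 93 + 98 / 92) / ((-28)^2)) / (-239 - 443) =-1653548669536057913 / 98357996352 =-16811532.68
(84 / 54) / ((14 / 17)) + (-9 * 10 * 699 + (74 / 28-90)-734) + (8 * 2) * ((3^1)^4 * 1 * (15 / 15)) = -62433.47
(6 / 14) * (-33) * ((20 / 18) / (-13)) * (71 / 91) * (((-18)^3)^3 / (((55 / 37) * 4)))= -260544927898368 / 8281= -31462978855.01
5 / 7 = 0.71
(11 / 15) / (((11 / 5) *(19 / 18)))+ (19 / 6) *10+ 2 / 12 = 32.15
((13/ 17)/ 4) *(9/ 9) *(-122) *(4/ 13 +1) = -61/ 2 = -30.50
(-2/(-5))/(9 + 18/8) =8/225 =0.04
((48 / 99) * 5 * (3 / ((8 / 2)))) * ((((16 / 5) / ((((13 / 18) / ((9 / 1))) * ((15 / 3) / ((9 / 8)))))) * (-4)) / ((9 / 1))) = -5184 / 715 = -7.25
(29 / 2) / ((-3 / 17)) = -82.17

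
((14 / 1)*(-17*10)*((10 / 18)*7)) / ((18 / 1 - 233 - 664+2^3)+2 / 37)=123284 / 11601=10.63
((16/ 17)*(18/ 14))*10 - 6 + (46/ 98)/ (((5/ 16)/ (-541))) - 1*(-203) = -2513591/ 4165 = -603.50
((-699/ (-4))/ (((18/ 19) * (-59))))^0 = 1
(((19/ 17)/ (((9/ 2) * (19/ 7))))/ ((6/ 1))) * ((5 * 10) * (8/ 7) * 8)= 3200/ 459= 6.97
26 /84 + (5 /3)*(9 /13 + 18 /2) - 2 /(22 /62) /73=7184315 /438438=16.39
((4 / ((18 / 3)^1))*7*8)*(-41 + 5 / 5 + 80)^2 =179200 / 3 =59733.33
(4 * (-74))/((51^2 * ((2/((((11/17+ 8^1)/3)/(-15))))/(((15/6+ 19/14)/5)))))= 1036/122825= 0.01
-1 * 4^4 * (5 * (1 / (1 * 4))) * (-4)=1280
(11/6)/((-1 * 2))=-11/12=-0.92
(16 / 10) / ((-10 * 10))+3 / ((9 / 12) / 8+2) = 11866 / 8375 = 1.42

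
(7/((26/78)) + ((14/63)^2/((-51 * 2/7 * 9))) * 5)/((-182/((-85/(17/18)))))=42895/4131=10.38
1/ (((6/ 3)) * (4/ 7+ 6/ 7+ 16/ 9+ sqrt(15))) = -6363/ 18731+ 3969 * sqrt(15)/ 37462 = 0.07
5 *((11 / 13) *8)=440 / 13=33.85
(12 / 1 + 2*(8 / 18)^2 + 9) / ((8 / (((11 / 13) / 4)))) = 19063 / 33696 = 0.57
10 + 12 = 22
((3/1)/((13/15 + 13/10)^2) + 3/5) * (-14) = -14658/845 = -17.35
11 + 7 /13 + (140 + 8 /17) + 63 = 215.01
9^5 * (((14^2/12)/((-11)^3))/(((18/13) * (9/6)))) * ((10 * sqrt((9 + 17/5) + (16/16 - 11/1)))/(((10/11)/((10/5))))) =-1857492 * sqrt(15)/605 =-11890.97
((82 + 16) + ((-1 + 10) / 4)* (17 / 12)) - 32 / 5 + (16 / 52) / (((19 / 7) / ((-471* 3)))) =-1292119 / 19760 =-65.39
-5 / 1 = -5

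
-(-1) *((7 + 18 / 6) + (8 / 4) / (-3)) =28 / 3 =9.33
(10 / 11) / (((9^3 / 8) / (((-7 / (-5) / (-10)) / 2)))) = -28 / 40095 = -0.00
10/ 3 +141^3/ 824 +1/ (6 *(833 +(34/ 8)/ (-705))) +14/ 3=6600371946239/ 1935611432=3409.97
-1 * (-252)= 252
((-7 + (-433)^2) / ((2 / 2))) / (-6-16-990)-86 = -137257 / 506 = -271.26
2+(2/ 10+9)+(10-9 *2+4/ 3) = 68/ 15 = 4.53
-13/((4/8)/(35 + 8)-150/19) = 21242/12881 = 1.65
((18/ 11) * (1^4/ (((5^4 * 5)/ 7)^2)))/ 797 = 882/ 85615234375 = 0.00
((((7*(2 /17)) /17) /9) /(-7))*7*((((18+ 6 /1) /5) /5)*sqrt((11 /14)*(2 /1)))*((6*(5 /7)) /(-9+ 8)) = 32*sqrt(77) /10115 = 0.03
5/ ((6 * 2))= 5/ 12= 0.42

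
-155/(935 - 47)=-0.17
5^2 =25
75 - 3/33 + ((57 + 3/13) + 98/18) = 177071/1287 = 137.58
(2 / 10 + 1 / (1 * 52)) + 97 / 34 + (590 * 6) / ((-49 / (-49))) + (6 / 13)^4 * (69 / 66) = 378469446653 / 106818140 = 3543.12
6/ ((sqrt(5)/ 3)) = 18 * sqrt(5)/ 5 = 8.05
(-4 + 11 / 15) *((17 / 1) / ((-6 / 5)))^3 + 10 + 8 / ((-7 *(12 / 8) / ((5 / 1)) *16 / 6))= 42167855 / 4536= 9296.26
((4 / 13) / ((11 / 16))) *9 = 576 / 143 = 4.03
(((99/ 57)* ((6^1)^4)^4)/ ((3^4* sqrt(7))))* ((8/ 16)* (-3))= -1724011610112* sqrt(7)/ 133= -34295533667.25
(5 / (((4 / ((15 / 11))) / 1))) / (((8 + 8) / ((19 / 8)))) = 1425 / 5632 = 0.25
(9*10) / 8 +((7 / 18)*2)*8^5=917909 / 36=25497.47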